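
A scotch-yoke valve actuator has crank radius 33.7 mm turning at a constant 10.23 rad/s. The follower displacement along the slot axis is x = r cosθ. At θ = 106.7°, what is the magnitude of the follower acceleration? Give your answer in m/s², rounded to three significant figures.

1.01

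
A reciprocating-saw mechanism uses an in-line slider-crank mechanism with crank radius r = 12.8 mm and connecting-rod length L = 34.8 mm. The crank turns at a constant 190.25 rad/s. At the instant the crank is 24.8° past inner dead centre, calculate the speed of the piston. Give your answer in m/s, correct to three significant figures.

1.37

ω = 190.2 rad/s
For an in-line slider-crank, x = r cosθ + √(L² − r² sin²θ), so v = −rω sinθ·[1 + r cosθ/√(L² − r² sin²θ)].
With r = 0.0128 m, L = 0.0348 m, θ = 24.8°: √(L² − r² sin²θ) = 0.034383 m.
v = −0.0128·190.2·0.41945·[1 + 0.0128·0.90778/0.034383] = -1.3666 m/s.
|v| = 1.3666 m/s.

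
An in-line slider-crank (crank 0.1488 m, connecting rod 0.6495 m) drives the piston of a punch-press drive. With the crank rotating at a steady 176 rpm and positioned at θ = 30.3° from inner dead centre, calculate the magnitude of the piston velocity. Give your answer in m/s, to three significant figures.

1.66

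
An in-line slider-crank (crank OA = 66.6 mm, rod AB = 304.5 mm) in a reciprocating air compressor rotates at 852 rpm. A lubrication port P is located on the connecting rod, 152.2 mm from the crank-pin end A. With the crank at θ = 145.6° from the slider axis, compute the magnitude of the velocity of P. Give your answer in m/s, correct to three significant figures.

ω = 89.22 rad/s.  Crank-pin speed |V_A| = rω = 5.9421 m/s, perpendicular to OA.
Rod angle: sinφ = −(r/L) sinθ ⇒ φ = -7.098°; ω_rod = −rω cosθ/√(L²−r²sin²θ) = +16.226 rad/s.
V_P = V_A + ω_rod × AP, with AP = 0.1522 m along the rod.
Components: V_Px = −rω sinθ − a·ω_rod·sinφ = -3.0519 m/s;  V_Py = rω cosθ + a·ω_rod·cosφ = -2.4523 m/s.
|V_P| = √(V_Px² + V_Py²) = 3.9151 m/s.

3.92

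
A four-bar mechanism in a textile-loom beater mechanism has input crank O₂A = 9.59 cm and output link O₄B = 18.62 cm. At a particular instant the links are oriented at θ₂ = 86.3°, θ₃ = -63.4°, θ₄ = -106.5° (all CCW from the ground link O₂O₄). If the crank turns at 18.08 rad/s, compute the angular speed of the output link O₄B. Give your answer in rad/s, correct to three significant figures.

ω₂ = 18.08 rad/s
Differentiating the loop-closure r₂e^{iθ₂}+r₃e^{iθ₃}=r₁+r₄e^{iθ₄} gives r₂ω₂e^{iθ₂}+r₃ω₃e^{iθ₃}=r₄ω₄e^{iθ₄}.
Eliminating the other unknown: ω₄ = r₂ω₂ sin(θ₂−θ₃) / [r₄ sin(θ₄−θ₃)].
Numerator sine = +0.50453; denominator sine = -0.68327.
Result = 0.0959·18.08·(+0.50453) / (0.1862·(-0.68327)) = -6.8759 rad/s; magnitude 6.8759 rad/s.

6.88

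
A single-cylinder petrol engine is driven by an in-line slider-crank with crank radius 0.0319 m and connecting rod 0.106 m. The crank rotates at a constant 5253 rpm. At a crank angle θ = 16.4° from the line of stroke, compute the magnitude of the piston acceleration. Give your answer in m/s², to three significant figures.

ω = 2π·5253/60 = 550.1 rad/s
x(θ) = r cosθ + √(L² − r² sin²θ); with ω constant, a = ω²·d²x/dθ².
d²x/dθ² = −r cosθ − r²(cos2θ)/√u − r⁴ sin²2θ/(4u^{3/2}),  u = L² − r² sin²θ = 0.0111549 m².
Substituting r = 0.0319 m, L = 0.106 m, θ = 16.4°: d²x/dθ² = -0.038765 m.
a = ω²·d²x/dθ² = (550.1)²·(-0.038765) = -11730 m/s²;  |a| = 11730 m/s².

11700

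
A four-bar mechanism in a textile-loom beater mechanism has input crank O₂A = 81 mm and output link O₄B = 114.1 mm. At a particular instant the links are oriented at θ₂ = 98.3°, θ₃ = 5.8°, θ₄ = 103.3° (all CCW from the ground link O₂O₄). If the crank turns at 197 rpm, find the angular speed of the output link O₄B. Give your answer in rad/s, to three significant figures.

ω₂ = 20.63 rad/s (from 197 rpm).
Differentiating the loop-closure r₂e^{iθ₂}+r₃e^{iθ₃}=r₁+r₄e^{iθ₄} gives r₂ω₂e^{iθ₂}+r₃ω₃e^{iθ₃}=r₄ω₄e^{iθ₄}.
Eliminating the other unknown: ω₄ = r₂ω₂ sin(θ₂−θ₃) / [r₄ sin(θ₄−θ₃)].
Numerator sine = +0.99905; denominator sine = +0.99144.
Result = 0.081·20.63·(+0.99905) / (0.1141·(+0.99144)) = +14.757 rad/s; magnitude 14.757 rad/s.

14.8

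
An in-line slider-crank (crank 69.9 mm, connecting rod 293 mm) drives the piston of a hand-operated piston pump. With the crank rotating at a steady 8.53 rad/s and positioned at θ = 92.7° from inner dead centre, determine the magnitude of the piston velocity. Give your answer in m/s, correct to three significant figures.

0.589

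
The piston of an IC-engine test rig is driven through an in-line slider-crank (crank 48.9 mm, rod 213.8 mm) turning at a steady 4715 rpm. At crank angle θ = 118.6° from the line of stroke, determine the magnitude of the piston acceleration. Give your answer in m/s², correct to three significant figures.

ω = 2π·4715/60 = 493.8 rad/s
x(θ) = r cosθ + √(L² − r² sin²θ); with ω constant, a = ω²·d²x/dθ².
d²x/dθ² = −r cosθ − r²(cos2θ)/√u − r⁴ sin²2θ/(4u^{3/2}),  u = L² − r² sin²θ = 0.0438672 m².
Substituting r = 0.0489 m, L = 0.2138 m, θ = 118.6°: d²x/dθ² = +0.029483 m.
a = ω²·d²x/dθ² = (493.8)²·(+0.029483) = +7187.7 m/s²;  |a| = 7187.7 m/s².

7190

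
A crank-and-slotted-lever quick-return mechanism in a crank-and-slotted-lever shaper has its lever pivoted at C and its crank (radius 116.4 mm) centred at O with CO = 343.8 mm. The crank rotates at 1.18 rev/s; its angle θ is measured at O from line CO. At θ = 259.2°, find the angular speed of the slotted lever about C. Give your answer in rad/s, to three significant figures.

0.384

ω = 7.414 rad/s (from 1.18 rev/s).
Crank pin A relative to C: A = (d + r cosθ, r sinθ); lever angle φ = atan2(r sinθ, d + r cosθ).
Differentiating tanφ: φ̇ = rω(d cosθ + r)/(d² + r² + 2dr cosθ).
d² + r² + 2dr cosθ = |CA|² = 0.11675 m²;  d cosθ + r = +0.051978 m.
|ω_lever| = |0.1164·7.414·+0.051978| / 0.11675 = 0.38422 rad/s.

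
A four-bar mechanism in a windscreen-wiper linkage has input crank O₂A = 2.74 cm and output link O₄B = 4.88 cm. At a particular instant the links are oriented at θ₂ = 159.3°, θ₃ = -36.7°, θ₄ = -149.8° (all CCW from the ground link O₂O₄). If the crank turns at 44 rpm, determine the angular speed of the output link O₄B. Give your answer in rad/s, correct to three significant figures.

0.775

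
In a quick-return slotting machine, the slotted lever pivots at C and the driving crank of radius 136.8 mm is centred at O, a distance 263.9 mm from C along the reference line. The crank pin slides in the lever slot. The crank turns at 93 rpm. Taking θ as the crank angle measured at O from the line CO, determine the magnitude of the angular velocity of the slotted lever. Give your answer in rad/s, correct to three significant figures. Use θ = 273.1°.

2.18

ω = 9.739 rad/s (from 93 rpm).
Crank pin A relative to C: A = (d + r cosθ, r sinθ); lever angle φ = atan2(r sinθ, d + r cosθ).
Differentiating tanφ: φ̇ = rω(d cosθ + r)/(d² + r² + 2dr cosθ).
d² + r² + 2dr cosθ = |CA|² = 0.0922621 m²;  d cosθ + r = +0.15107 m.
|ω_lever| = |0.1368·9.739·+0.15107| / 0.0922621 = 2.1815 rad/s.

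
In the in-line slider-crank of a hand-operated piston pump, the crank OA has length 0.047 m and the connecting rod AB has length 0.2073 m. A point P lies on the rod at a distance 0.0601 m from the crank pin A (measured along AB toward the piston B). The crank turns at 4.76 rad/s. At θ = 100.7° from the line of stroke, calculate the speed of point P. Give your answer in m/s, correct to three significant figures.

ω = 4.76 rad/s.  Crank-pin speed |V_A| = rω = 0.22372 m/s, perpendicular to OA.
Rod angle: sinφ = −(r/L) sinθ ⇒ φ = -12.873°; ω_rod = −rω cosθ/√(L²−r²sin²θ) = +0.20554 rad/s.
V_P = V_A + ω_rod × AP, with AP = 0.0601 m along the rod.
Components: V_Px = −rω sinθ − a·ω_rod·sinφ = -0.21708 m/s;  V_Py = rω cosθ + a·ω_rod·cosφ = -0.029495 m/s.
|V_P| = √(V_Px² + V_Py²) = 0.21907 m/s.

0.219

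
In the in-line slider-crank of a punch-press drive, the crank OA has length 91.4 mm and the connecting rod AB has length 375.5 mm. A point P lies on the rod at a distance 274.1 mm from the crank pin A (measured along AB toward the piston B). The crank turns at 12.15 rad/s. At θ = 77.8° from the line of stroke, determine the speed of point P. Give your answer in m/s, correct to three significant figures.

1.13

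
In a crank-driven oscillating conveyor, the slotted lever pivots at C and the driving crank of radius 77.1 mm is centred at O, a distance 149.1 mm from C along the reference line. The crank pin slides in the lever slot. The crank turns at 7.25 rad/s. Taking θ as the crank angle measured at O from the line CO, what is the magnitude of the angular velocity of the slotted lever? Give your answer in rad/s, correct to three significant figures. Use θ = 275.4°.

ω = 7.25 rad/s
Crank pin A relative to C: A = (d + r cosθ, r sinθ); lever angle φ = atan2(r sinθ, d + r cosθ).
Differentiating tanφ: φ̇ = rω(d cosθ + r)/(d² + r² + 2dr cosθ).
d² + r² + 2dr cosθ = |CA|² = 0.0303389 m²;  d cosθ + r = +0.091132 m.
|ω_lever| = |0.0771·7.25·+0.091132| / 0.0303389 = 1.679 rad/s.

1.68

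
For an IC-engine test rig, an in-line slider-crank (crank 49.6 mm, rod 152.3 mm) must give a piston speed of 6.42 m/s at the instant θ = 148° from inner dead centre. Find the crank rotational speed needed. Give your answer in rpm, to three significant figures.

3240

For an in-line slider-crank, |v_piston| = rω|sinθ|·[1 + r cosθ/√(L² − r² sin²θ)].
With r = 0.0496 m, L = 0.1523 m, θ = 148°: the bracketed kinematic factor |dx/dθ| = 0.018914 m.
ω = v/|dx/dθ| = 6.42/0.018914 = 339.43 rad/s.
N = 60ω/(2π) = 3241.3 rpm.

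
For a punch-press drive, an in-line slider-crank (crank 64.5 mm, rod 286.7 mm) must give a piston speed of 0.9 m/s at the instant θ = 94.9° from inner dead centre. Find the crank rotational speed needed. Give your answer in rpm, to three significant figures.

For an in-line slider-crank, |v_piston| = rω|sinθ|·[1 + r cosθ/√(L² − r² sin²θ)].
With r = 0.0645 m, L = 0.2867 m, θ = 94.9°: the bracketed kinematic factor |dx/dθ| = 0.062997 m.
ω = v/|dx/dθ| = 0.9/0.062997 = 14.286 rad/s.
N = 60ω/(2π) = 136.42 rpm.

136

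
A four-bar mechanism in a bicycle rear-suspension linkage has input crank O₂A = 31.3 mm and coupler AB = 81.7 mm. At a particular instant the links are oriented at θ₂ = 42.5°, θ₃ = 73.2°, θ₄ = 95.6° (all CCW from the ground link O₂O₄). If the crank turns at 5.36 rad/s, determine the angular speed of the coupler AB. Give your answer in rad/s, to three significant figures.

ω₂ = 5.36 rad/s
Differentiating the loop-closure r₂e^{iθ₂}+r₃e^{iθ₃}=r₁+r₄e^{iθ₄} gives r₂ω₂e^{iθ₂}+r₃ω₃e^{iθ₃}=r₄ω₄e^{iθ₄}.
Eliminating the other unknown: ω₃ = r₂ω₂ sin(θ₄−θ₂) / [r₃ sin(θ₃−θ₄)].
Numerator sine = +0.79968; denominator sine = -0.38107.
Result = 0.0313·5.36·(+0.79968) / (0.0817·(-0.38107)) = -4.3092 rad/s; magnitude 4.3092 rad/s.

4.31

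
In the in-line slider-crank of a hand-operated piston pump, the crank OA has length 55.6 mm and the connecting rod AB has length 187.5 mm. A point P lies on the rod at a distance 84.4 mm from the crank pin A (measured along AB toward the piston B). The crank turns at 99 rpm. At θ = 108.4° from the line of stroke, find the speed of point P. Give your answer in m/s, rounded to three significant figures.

0.532

ω = 10.37 rad/s.  Crank-pin speed |V_A| = rω = 0.57642 m/s, perpendicular to OA.
Rod angle: sinφ = −(r/L) sinθ ⇒ φ = -16.342°; ω_rod = −rω cosθ/√(L²−r²sin²θ) = +1.0112 rad/s.
V_P = V_A + ω_rod × AP, with AP = 0.0844 m along the rod.
Components: V_Px = −rω sinθ − a·ω_rod·sinφ = -0.52294 m/s;  V_Py = rω cosθ + a·ω_rod·cosφ = -0.10005 m/s.
|V_P| = √(V_Px² + V_Py²) = 0.53242 m/s.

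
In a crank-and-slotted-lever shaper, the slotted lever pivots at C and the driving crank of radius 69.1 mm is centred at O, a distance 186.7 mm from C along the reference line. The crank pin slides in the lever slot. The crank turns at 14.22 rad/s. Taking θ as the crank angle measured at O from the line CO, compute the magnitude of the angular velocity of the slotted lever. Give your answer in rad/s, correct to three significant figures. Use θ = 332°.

ω = 14.22 rad/s
Crank pin A relative to C: A = (d + r cosθ, r sinθ); lever angle φ = atan2(r sinθ, d + r cosθ).
Differentiating tanφ: φ̇ = rω(d cosθ + r)/(d² + r² + 2dr cosθ).
d² + r² + 2dr cosθ = |CA|² = 0.0624135 m²;  d cosθ + r = +0.23395 m.
|ω_lever| = |0.0691·14.22·+0.23395| / 0.0624135 = 3.6831 rad/s.

3.68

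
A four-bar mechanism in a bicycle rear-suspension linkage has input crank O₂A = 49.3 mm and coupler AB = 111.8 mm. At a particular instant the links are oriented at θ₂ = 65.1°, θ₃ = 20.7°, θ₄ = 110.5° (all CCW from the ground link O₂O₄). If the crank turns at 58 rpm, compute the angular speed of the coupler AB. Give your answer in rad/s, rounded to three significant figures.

1.91

ω₂ = 6.074 rad/s (from 58 rpm).
Differentiating the loop-closure r₂e^{iθ₂}+r₃e^{iθ₃}=r₁+r₄e^{iθ₄} gives r₂ω₂e^{iθ₂}+r₃ω₃e^{iθ₃}=r₄ω₄e^{iθ₄}.
Eliminating the other unknown: ω₃ = r₂ω₂ sin(θ₄−θ₂) / [r₃ sin(θ₃−θ₄)].
Numerator sine = +0.71203; denominator sine = -0.99999.
Result = 0.0493·6.074·(+0.71203) / (0.1118·(-0.99999)) = -1.907 rad/s; magnitude 1.907 rad/s.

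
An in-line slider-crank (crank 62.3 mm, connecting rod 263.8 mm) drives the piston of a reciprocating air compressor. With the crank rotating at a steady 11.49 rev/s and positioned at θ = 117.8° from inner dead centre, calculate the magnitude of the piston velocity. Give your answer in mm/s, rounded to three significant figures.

ω = 2π·11.5 = 72.19 rad/s
For an in-line slider-crank, x = r cosθ + √(L² − r² sin²θ), so v = −rω sinθ·[1 + r cosθ/√(L² − r² sin²θ)].
With r = 0.0623 m, L = 0.2638 m, θ = 117.8°: √(L² − r² sin²θ) = 0.25798 m.
v = −0.0623·72.19·0.88458·[1 + 0.0623·-0.46639/0.25798] = -3.5305 m/s.
|v| = 3.5305 m/s = 3530.5 mm/s.

3530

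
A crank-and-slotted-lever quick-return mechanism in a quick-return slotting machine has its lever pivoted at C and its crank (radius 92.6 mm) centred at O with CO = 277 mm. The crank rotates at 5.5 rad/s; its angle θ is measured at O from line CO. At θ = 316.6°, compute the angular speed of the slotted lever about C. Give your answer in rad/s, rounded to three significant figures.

ω = 5.5 rad/s
Crank pin A relative to C: A = (d + r cosθ, r sinθ); lever angle φ = atan2(r sinθ, d + r cosθ).
Differentiating tanφ: φ̇ = rω(d cosθ + r)/(d² + r² + 2dr cosθ).
d² + r² + 2dr cosθ = |CA|² = 0.122577 m²;  d cosθ + r = +0.29386 m.
|ω_lever| = |0.0926·5.5·+0.29386| / 0.122577 = 1.221 rad/s.

1.22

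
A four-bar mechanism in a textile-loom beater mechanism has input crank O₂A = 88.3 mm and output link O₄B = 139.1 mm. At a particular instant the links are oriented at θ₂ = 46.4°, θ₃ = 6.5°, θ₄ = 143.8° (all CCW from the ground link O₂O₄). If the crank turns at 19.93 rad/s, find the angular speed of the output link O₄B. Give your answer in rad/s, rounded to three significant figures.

12.0

ω₂ = 19.93 rad/s
Differentiating the loop-closure r₂e^{iθ₂}+r₃e^{iθ₃}=r₁+r₄e^{iθ₄} gives r₂ω₂e^{iθ₂}+r₃ω₃e^{iθ₃}=r₄ω₄e^{iθ₄}.
Eliminating the other unknown: ω₄ = r₂ω₂ sin(θ₂−θ₃) / [r₄ sin(θ₄−θ₃)].
Numerator sine = +0.64145; denominator sine = +0.67816.
Result = 0.0883·19.93·(+0.64145) / (0.1391·(+0.67816)) = +11.967 rad/s; magnitude 11.967 rad/s.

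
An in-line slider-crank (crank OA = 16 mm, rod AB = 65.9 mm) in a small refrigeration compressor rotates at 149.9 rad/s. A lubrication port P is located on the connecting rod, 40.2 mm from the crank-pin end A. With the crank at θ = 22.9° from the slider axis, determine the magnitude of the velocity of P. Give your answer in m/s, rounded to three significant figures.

1.37

ω = 149.9 rad/s.  Crank-pin speed |V_A| = rω = 2.3984 m/s, perpendicular to OA.
Rod angle: sinφ = −(r/L) sinθ ⇒ φ = -5.421°; ω_rod = −rω cosθ/√(L²−r²sin²θ) = -33.677 rad/s.
V_P = V_A + ω_rod × AP, with AP = 0.0402 m along the rod.
Components: V_Px = −rω sinθ − a·ω_rod·sinφ = -1.0612 m/s;  V_Py = rω cosθ + a·ω_rod·cosφ = +0.86162 m/s.
|V_P| = √(V_Px² + V_Py²) = 1.3669 m/s.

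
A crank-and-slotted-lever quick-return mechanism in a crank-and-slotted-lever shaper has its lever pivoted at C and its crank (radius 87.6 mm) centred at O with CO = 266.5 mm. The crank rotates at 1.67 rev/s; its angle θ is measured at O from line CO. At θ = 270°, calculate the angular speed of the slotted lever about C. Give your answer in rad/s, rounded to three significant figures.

1.02

ω = 10.49 rad/s (from 1.67 rev/s).
Crank pin A relative to C: A = (d + r cosθ, r sinθ); lever angle φ = atan2(r sinθ, d + r cosθ).
Differentiating tanφ: φ̇ = rω(d cosθ + r)/(d² + r² + 2dr cosθ).
d² + r² + 2dr cosθ = |CA|² = 0.078696 m²;  d cosθ + r = +0.0876 m.
|ω_lever| = |0.0876·10.49·+0.0876| / 0.078696 = 1.0232 rad/s.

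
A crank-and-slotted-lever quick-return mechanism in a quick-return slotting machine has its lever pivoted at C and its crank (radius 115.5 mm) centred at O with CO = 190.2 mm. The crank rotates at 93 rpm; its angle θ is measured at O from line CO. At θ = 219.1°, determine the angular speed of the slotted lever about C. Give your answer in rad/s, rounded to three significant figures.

2.34

ω = 9.739 rad/s (from 93 rpm).
Crank pin A relative to C: A = (d + r cosθ, r sinθ); lever angle φ = atan2(r sinθ, d + r cosθ).
Differentiating tanφ: φ̇ = rω(d cosθ + r)/(d² + r² + 2dr cosθ).
d² + r² + 2dr cosθ = |CA|² = 0.0154198 m²;  d cosθ + r = -0.032104 m.
|ω_lever| = |0.1155·9.739·-0.032104| / 0.0154198 = 2.3419 rad/s.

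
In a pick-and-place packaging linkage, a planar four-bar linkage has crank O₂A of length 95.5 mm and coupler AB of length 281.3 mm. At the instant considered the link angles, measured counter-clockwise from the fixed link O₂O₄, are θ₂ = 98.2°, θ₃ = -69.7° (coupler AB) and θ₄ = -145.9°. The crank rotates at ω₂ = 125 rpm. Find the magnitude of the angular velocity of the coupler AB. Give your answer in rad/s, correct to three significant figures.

4.12

ω₂ = 13.09 rad/s (from 125 rpm).
Differentiating the loop-closure r₂e^{iθ₂}+r₃e^{iθ₃}=r₁+r₄e^{iθ₄} gives r₂ω₂e^{iθ₂}+r₃ω₃e^{iθ₃}=r₄ω₄e^{iθ₄}.
Eliminating the other unknown: ω₃ = r₂ω₂ sin(θ₄−θ₂) / [r₃ sin(θ₃−θ₄)].
Numerator sine = +0.89956; denominator sine = +0.97113.
Result = 0.0955·13.09·(+0.89956) / (0.2813·(+0.97113)) = +4.1164 rad/s; magnitude 4.1164 rad/s.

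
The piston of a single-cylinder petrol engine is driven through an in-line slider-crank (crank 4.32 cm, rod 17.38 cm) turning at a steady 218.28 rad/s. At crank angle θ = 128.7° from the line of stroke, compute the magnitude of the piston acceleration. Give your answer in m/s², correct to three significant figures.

1390

ω = 218.3 rad/s
x(θ) = r cosθ + √(L² − r² sin²θ); with ω constant, a = ω²·d²x/dθ².
d²x/dθ² = −r cosθ − r²(cos2θ)/√u − r⁴ sin²2θ/(4u^{3/2}),  u = L² − r² sin²θ = 0.0290698 m².
Substituting r = 0.0432 m, L = 0.1738 m, θ = 128.7°: d²x/dθ² = +0.029231 m.
a = ω²·d²x/dθ² = (218.3)²·(+0.029231) = +1392.7 m/s²;  |a| = 1392.7 m/s².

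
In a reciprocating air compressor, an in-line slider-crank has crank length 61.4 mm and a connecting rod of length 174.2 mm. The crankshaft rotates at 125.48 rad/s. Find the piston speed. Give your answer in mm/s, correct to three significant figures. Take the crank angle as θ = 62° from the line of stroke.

7990

ω = 125.5 rad/s
For an in-line slider-crank, x = r cosθ + √(L² − r² sin²θ), so v = −rω sinθ·[1 + r cosθ/√(L² − r² sin²θ)].
With r = 0.0614 m, L = 0.1742 m, θ = 62°: √(L² − r² sin²θ) = 0.16555 m.
v = −0.0614·125.5·0.88295·[1 + 0.0614·0.46947/0.16555] = -7.9871 m/s.
|v| = 7.9871 m/s = 7987.1 mm/s.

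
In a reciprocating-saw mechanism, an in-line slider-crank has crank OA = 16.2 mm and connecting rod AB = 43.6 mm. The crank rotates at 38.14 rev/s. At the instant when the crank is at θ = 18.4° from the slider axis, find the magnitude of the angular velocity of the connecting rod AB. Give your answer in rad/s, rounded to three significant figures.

85.1

ω = 239.6 rad/s (converted from 38.14 rev/s).
The rod makes angle φ with the slider axis where L sinφ = r sinθ; differentiating, L cosφ·φ̇ = r ω cosθ.
L cosφ = √(L² − r² sin²θ) = 0.043299 m.
|ω_rod| = r ω |cosθ| / √(L² − r² sin²θ) = 0.0162·239.6·0.94888/0.043299 = 85.076 rad/s.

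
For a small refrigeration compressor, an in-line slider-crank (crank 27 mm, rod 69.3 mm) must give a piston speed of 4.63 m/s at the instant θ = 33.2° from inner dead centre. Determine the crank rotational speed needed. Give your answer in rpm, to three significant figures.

For an in-line slider-crank, |v_piston| = rω|sinθ|·[1 + r cosθ/√(L² − r² sin²θ)].
With r = 0.027 m, L = 0.0693 m, θ = 33.2°: the bracketed kinematic factor |dx/dθ| = 0.019718 m.
ω = v/|dx/dθ| = 4.63/0.019718 = 234.82 rad/s.
N = 60ω/(2π) = 2242.3 rpm.

2240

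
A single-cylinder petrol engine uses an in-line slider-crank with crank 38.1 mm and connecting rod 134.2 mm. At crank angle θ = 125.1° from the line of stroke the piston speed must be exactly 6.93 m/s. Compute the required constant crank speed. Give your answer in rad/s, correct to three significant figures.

267

For an in-line slider-crank, |v_piston| = rω|sinθ|·[1 + r cosθ/√(L² − r² sin²θ)].
With r = 0.0381 m, L = 0.1342 m, θ = 125.1°: the bracketed kinematic factor |dx/dθ| = 0.02594 m.
ω = v/|dx/dθ| = 6.93/0.02594 = 267.16 rad/s.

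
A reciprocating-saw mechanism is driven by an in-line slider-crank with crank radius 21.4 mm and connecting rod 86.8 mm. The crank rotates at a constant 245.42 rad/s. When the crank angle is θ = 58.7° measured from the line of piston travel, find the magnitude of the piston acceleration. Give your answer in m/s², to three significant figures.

ω = 245.4 rad/s
x(θ) = r cosθ + √(L² − r² sin²θ); with ω constant, a = ω²·d²x/dθ².
d²x/dθ² = −r cosθ − r²(cos2θ)/√u − r⁴ sin²2θ/(4u^{3/2}),  u = L² − r² sin²θ = 0.00719988 m².
Substituting r = 0.0214 m, L = 0.0868 m, θ = 58.7°: d²x/dθ² = -0.0087016 m.
a = ω²·d²x/dθ² = (245.4)²·(-0.0087016) = -524.11 m/s²;  |a| = 524.11 m/s².

524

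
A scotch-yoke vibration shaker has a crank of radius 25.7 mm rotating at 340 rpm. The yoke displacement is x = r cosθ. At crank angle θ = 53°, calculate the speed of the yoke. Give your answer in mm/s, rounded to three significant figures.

ω = 35.6 rad/s (from 340 rpm).
x = r cosθ ⇒ ẋ = −rω sinθ.
|v| = rω|sinθ| = 0.0257·35.6·|sin 53°| = 0.73078 m/s = 730.78 mm/s.

731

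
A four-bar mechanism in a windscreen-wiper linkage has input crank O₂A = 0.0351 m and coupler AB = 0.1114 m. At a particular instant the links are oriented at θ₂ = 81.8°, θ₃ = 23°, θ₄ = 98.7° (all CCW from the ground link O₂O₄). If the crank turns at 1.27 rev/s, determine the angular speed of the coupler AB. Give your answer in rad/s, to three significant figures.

ω₂ = 7.98 rad/s (from 1.27 rev/s).
Differentiating the loop-closure r₂e^{iθ₂}+r₃e^{iθ₃}=r₁+r₄e^{iθ₄} gives r₂ω₂e^{iθ₂}+r₃ω₃e^{iθ₃}=r₄ω₄e^{iθ₄}.
Eliminating the other unknown: ω₃ = r₂ω₂ sin(θ₄−θ₂) / [r₃ sin(θ₃−θ₄)].
Numerator sine = +0.29070; denominator sine = -0.96902.
Result = 0.0351·7.98·(+0.29070) / (0.1114·(-0.96902)) = -0.75426 rad/s; magnitude 0.75426 rad/s.

0.754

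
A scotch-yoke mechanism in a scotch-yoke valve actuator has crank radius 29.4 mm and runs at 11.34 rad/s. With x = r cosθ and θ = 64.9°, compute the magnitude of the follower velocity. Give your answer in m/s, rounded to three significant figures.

0.302

ω = 11.34 rad/s
x = r cosθ ⇒ ẋ = −rω sinθ.
|v| = rω|sinθ| = 0.0294·11.34·|sin 64.9°| = 0.30191 m/s.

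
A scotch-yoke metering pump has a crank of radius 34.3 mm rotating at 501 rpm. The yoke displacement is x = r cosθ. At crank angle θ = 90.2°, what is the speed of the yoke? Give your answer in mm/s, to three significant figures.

ω = 52.46 rad/s (from 501 rpm).
x = r cosθ ⇒ ẋ = −rω sinθ.
|v| = rω|sinθ| = 0.0343·52.46·|sin 90.2°| = 1.7995 m/s = 1799.5 mm/s.

1800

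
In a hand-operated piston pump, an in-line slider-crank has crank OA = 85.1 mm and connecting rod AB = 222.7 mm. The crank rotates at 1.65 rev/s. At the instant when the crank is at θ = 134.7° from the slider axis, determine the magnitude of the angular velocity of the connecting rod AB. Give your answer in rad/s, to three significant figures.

2.90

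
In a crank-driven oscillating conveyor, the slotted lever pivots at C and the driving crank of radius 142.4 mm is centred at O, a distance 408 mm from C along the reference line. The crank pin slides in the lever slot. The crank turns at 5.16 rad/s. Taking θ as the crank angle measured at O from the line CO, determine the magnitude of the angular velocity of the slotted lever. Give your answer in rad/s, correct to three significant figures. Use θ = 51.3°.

ω = 5.16 rad/s
Crank pin A relative to C: A = (d + r cosθ, r sinθ); lever angle φ = atan2(r sinθ, d + r cosθ).
Differentiating tanφ: φ̇ = rω(d cosθ + r)/(d² + r² + 2dr cosθ).
d² + r² + 2dr cosθ = |CA|² = 0.259394 m²;  d cosθ + r = +0.3975 m.
|ω_lever| = |0.1424·5.16·+0.3975| / 0.259394 = 1.126 rad/s.

1.13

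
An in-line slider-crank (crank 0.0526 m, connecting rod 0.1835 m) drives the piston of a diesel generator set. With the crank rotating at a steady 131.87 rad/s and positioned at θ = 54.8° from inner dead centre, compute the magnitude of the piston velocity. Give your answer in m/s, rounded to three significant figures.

ω = 131.9 rad/s
For an in-line slider-crank, x = r cosθ + √(L² − r² sin²θ), so v = −rω sinθ·[1 + r cosθ/√(L² − r² sin²θ)].
With r = 0.0526 m, L = 0.1835 m, θ = 54.8°: √(L² − r² sin²θ) = 0.1784 m.
v = −0.0526·131.9·0.81714·[1 + 0.0526·0.57643/0.1784] = -6.6314 m/s.
|v| = 6.6314 m/s.

6.63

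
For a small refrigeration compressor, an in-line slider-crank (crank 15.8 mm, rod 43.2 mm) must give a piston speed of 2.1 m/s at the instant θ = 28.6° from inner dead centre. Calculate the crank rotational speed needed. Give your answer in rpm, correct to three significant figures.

For an in-line slider-crank, |v_piston| = rω|sinθ|·[1 + r cosθ/√(L² − r² sin²θ)].
With r = 0.0158 m, L = 0.0432 m, θ = 28.6°: the bracketed kinematic factor |dx/dθ| = 0.01003 m.
ω = v/|dx/dθ| = 2.1/0.01003 = 209.37 rad/s.
N = 60ω/(2π) = 1999.3 rpm.

2000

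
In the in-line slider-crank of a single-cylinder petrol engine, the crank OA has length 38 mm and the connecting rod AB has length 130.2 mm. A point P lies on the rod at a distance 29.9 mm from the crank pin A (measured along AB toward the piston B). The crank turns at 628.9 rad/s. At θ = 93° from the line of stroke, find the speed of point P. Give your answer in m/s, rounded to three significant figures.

23.8

ω = 628.9 rad/s.  Crank-pin speed |V_A| = rω = 23.898 m/s, perpendicular to OA.
Rod angle: sinφ = −(r/L) sinθ ⇒ φ = -16.945°; ω_rod = −rω cosθ/√(L²−r²sin²θ) = +10.042 rad/s.
V_P = V_A + ω_rod × AP, with AP = 0.0299 m along the rod.
Components: V_Px = −rω sinθ − a·ω_rod·sinφ = -23.778 m/s;  V_Py = rω cosθ + a·ω_rod·cosφ = -0.96351 m/s.
|V_P| = √(V_Px² + V_Py²) = 23.797 m/s.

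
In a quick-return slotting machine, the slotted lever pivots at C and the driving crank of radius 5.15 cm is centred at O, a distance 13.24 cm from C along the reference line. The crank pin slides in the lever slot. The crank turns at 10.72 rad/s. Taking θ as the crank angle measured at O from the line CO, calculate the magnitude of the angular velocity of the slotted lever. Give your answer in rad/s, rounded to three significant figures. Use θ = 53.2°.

2.55

ω = 10.72 rad/s
Crank pin A relative to C: A = (d + r cosθ, r sinθ); lever angle φ = atan2(r sinθ, d + r cosθ).
Differentiating tanφ: φ̇ = rω(d cosθ + r)/(d² + r² + 2dr cosθ).
d² + r² + 2dr cosθ = |CA|² = 0.028351 m²;  d cosθ + r = +0.13081 m.
|ω_lever| = |0.0515·10.72·+0.13081| / 0.028351 = 2.5473 rad/s.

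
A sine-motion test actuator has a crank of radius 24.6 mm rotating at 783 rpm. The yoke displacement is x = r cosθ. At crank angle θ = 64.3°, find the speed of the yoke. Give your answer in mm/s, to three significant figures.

1820

ω = 82 rad/s (from 783 rpm).
x = r cosθ ⇒ ẋ = −rω sinθ.
|v| = rω|sinθ| = 0.0246·82·|sin 64.3°| = 1.8176 m/s = 1817.6 mm/s.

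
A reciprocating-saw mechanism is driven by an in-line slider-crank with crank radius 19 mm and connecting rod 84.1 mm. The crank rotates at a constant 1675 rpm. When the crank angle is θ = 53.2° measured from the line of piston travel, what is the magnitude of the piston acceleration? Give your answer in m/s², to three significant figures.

314

ω = 2π·1675/60 = 175.4 rad/s
x(θ) = r cosθ + √(L² − r² sin²θ); with ω constant, a = ω²·d²x/dθ².
d²x/dθ² = −r cosθ − r²(cos2θ)/√u − r⁴ sin²2θ/(4u^{3/2}),  u = L² − r² sin²θ = 0.00684135 m².
Substituting r = 0.019 m, L = 0.0841 m, θ = 53.2°: d²x/dθ² = -0.010202 m.
a = ω²·d²x/dθ² = (175.4)²·(-0.010202) = -313.89 m/s²;  |a| = 313.89 m/s².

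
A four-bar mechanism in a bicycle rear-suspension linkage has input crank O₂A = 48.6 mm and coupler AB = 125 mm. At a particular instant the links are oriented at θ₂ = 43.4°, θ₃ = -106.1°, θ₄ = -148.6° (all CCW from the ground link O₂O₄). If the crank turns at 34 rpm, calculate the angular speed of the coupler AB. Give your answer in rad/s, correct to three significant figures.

0.426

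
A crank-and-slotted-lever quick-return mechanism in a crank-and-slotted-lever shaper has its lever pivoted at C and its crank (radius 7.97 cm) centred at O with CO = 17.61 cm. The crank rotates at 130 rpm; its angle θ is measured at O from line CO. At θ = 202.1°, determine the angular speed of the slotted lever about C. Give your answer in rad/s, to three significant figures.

7.97

ω = 13.61 rad/s (from 130 rpm).
Crank pin A relative to C: A = (d + r cosθ, r sinθ); lever angle φ = atan2(r sinθ, d + r cosθ).
Differentiating tanφ: φ̇ = rω(d cosθ + r)/(d² + r² + 2dr cosθ).
d² + r² + 2dr cosθ = |CA|² = 0.0113553 m²;  d cosθ + r = -0.083462 m.
|ω_lever| = |0.0797·13.61·-0.083462| / 0.0113553 = 7.9748 rad/s.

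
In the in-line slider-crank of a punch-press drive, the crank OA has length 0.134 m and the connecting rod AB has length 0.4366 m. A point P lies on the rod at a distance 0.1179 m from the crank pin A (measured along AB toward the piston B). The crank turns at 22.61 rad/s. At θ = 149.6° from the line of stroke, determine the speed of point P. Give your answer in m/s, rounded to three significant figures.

ω = 22.61 rad/s.  Crank-pin speed |V_A| = rω = 3.0297 m/s, perpendicular to OA.
Rod angle: sinφ = −(r/L) sinθ ⇒ φ = -8.935°; ω_rod = −rω cosθ/√(L²−r²sin²θ) = +6.0588 rad/s.
V_P = V_A + ω_rod × AP, with AP = 0.1179 m along the rod.
Components: V_Px = −rω sinθ − a·ω_rod·sinφ = -1.4222 m/s;  V_Py = rω cosθ + a·ω_rod·cosφ = -1.9075 m/s.
|V_P| = √(V_Px² + V_Py²) = 2.3794 m/s.

2.38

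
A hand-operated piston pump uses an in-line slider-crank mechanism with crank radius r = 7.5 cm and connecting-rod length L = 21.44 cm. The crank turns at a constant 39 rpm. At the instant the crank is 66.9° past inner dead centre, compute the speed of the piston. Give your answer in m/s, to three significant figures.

0.323

ω = 2π·39/60 = 4.084 rad/s
For an in-line slider-crank, x = r cosθ + √(L² − r² sin²θ), so v = −rω sinθ·[1 + r cosθ/√(L² − r² sin²θ)].
With r = 0.075 m, L = 0.2144 m, θ = 66.9°: √(L² − r² sin²θ) = 0.203 m.
v = −0.075·4.084·0.91982·[1 + 0.075·0.39234/0.203] = -0.32259 m/s.
|v| = 0.32259 m/s.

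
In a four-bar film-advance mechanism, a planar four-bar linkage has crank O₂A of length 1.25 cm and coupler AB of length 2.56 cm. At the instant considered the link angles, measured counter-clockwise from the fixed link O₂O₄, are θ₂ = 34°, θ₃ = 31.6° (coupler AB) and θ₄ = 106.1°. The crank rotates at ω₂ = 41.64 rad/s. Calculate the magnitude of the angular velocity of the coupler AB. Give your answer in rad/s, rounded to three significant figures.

ω₂ = 41.64 rad/s
Differentiating the loop-closure r₂e^{iθ₂}+r₃e^{iθ₃}=r₁+r₄e^{iθ₄} gives r₂ω₂e^{iθ₂}+r₃ω₃e^{iθ₃}=r₄ω₄e^{iθ₄}.
Eliminating the other unknown: ω₃ = r₂ω₂ sin(θ₄−θ₂) / [r₃ sin(θ₃−θ₄)].
Numerator sine = +0.95159; denominator sine = -0.96363.
Result = 0.0125·41.64·(+0.95159) / (0.0256·(-0.96363)) = -20.078 rad/s; magnitude 20.078 rad/s.

20.1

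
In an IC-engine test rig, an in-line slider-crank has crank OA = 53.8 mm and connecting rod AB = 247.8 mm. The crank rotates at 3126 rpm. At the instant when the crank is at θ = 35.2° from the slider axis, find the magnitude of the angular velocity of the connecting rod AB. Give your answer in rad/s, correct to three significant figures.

58.5

ω = 327.4 rad/s (converted from 3126 rpm).
The rod makes angle φ with the slider axis where L sinφ = r sinθ; differentiating, L cosφ·φ̇ = r ω cosθ.
L cosφ = √(L² − r² sin²θ) = 0.24585 m.
|ω_rod| = r ω |cosθ| / √(L² − r² sin²θ) = 0.0538·327.4·0.81714/0.24585 = 58.536 rad/s.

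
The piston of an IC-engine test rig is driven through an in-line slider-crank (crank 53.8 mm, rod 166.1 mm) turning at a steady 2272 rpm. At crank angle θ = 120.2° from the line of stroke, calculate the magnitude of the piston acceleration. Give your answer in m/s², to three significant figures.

2020

ω = 2π·2272/60 = 237.9 rad/s
x(θ) = r cosθ + √(L² − r² sin²θ); with ω constant, a = ω²·d²x/dθ².
d²x/dθ² = −r cosθ − r²(cos2θ)/√u − r⁴ sin²2θ/(4u^{3/2}),  u = L² − r² sin²θ = 0.0254271 m².
Substituting r = 0.0538 m, L = 0.1661 m, θ = 120.2°: d²x/dθ² = +0.035638 m.
a = ω²·d²x/dθ² = (237.9)²·(+0.035638) = +2017.4 m/s²;  |a| = 2017.4 m/s².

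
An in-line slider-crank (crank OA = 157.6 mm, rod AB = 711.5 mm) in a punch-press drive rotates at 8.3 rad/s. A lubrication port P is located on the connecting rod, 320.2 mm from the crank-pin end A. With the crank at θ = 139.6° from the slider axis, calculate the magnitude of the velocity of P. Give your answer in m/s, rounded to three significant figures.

0.955

ω = 8.3 rad/s.  Crank-pin speed |V_A| = rω = 1.3081 m/s, perpendicular to OA.
Rod angle: sinφ = −(r/L) sinθ ⇒ φ = -8.254°; ω_rod = −rω cosθ/√(L²−r²sin²θ) = +1.4147 rad/s.
V_P = V_A + ω_rod × AP, with AP = 0.3202 m along the rod.
Components: V_Px = −rω sinθ − a·ω_rod·sinφ = -0.78276 m/s;  V_Py = rω cosθ + a·ω_rod·cosφ = -0.54785 m/s.
|V_P| = √(V_Px² + V_Py²) = 0.95543 m/s.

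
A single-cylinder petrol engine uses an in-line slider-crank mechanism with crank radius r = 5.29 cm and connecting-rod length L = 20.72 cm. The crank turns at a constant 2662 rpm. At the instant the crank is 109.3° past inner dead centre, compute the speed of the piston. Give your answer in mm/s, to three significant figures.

12700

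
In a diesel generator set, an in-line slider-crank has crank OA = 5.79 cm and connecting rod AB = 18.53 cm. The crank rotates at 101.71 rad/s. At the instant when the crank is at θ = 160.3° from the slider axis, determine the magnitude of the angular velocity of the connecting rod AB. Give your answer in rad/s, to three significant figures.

30.1

ω = 101.7 rad/s
The rod makes angle φ with the slider axis where L sinφ = r sinθ; differentiating, L cosφ·φ̇ = r ω cosθ.
L cosφ = √(L² − r² sin²θ) = 0.18427 m.
|ω_rod| = r ω |cosθ| / √(L² − r² sin²θ) = 0.0579·101.7·0.94147/0.18427 = 30.088 rad/s.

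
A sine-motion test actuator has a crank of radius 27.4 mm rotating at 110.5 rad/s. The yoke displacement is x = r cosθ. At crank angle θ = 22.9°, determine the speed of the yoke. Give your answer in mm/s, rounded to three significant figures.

ω = 110.5 rad/s
x = r cosθ ⇒ ẋ = −rω sinθ.
|v| = rω|sinθ| = 0.0274·110.5·|sin 22.9°| = 1.1782 m/s = 1178.2 mm/s.

1180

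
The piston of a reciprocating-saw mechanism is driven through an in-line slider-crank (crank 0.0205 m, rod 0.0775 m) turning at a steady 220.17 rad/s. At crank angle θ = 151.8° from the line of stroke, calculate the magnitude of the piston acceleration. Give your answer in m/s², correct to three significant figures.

726

ω = 220.2 rad/s
x(θ) = r cosθ + √(L² − r² sin²θ); with ω constant, a = ω²·d²x/dθ².
d²x/dθ² = −r cosθ − r²(cos2θ)/√u − r⁴ sin²2θ/(4u^{3/2}),  u = L² − r² sin²θ = 0.00591241 m².
Substituting r = 0.0205 m, L = 0.0775 m, θ = 151.8°: d²x/dθ² = +0.014975 m.
a = ω²·d²x/dθ² = (220.2)²·(+0.014975) = +725.9 m/s²;  |a| = 725.9 m/s².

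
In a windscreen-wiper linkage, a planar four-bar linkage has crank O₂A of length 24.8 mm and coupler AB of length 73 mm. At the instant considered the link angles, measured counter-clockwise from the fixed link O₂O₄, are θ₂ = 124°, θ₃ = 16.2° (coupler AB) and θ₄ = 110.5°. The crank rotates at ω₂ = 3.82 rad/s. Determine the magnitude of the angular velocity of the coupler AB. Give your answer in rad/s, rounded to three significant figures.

ω₂ = 3.82 rad/s
Differentiating the loop-closure r₂e^{iθ₂}+r₃e^{iθ₃}=r₁+r₄e^{iθ₄} gives r₂ω₂e^{iθ₂}+r₃ω₃e^{iθ₃}=r₄ω₄e^{iθ₄}.
Eliminating the other unknown: ω₃ = r₂ω₂ sin(θ₄−θ₂) / [r₃ sin(θ₃−θ₄)].
Numerator sine = -0.23345; denominator sine = -0.99719.
Result = 0.0248·3.82·(-0.23345) / (0.073·(-0.99719)) = +0.30381 rad/s; magnitude 0.30381 rad/s.

0.304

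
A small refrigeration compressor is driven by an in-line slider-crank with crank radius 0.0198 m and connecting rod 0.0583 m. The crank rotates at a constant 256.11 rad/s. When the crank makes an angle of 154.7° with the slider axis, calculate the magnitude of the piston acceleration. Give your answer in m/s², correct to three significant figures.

883

ω = 256.1 rad/s
x(θ) = r cosθ + √(L² − r² sin²θ); with ω constant, a = ω²·d²x/dθ².
d²x/dθ² = −r cosθ − r²(cos2θ)/√u − r⁴ sin²2θ/(4u^{3/2}),  u = L² − r² sin²θ = 0.00332729 m².
Substituting r = 0.0198 m, L = 0.0583 m, θ = 154.7°: d²x/dθ² = +0.013467 m.
a = ω²·d²x/dθ² = (256.1)²·(+0.013467) = +883.35 m/s²;  |a| = 883.35 m/s².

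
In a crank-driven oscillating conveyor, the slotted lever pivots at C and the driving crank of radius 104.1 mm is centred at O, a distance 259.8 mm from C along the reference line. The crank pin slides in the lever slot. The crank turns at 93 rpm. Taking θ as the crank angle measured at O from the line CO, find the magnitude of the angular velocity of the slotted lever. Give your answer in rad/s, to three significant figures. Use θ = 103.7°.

0.659

ω = 9.739 rad/s (from 93 rpm).
Crank pin A relative to C: A = (d + r cosθ, r sinθ); lever angle φ = atan2(r sinθ, d + r cosθ).
Differentiating tanφ: φ̇ = rω(d cosθ + r)/(d² + r² + 2dr cosθ).
d² + r² + 2dr cosθ = |CA|² = 0.0655222 m²;  d cosθ + r = +0.042569 m.
|ω_lever| = |0.1041·9.739·+0.042569| / 0.0655222 = 0.65868 rad/s.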